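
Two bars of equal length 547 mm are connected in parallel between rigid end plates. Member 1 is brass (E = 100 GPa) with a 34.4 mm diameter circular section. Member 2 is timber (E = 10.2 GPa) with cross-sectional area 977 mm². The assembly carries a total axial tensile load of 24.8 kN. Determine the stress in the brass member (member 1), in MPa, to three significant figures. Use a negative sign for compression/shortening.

24.1 MPa

A_1 = 929.4 mm².
Equal strain + equilibrium ⇒ each member carries load in proportion to AE: A₁E₁ = 92940000 N, A₂E₂ = 9965000 N, ΣAE = 102900000 N.
σ₁ = P·E₁/ΣAE = 24800·100000/102900000 = 24.1 MPa.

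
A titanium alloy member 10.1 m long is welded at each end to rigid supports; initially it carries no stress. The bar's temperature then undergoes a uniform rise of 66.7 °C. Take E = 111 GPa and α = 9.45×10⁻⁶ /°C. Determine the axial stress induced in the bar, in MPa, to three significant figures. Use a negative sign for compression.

Free thermal expansion αLΔT = 9.45e-6 · 10100 · 66.7 = 6.366 mm.
The walls impose strain ε = −(6.366)/10100 = -6.3031e-04; σ = Eε = 111000 · -6.3031e-04 = -69.96 MPa.

-70.0 MPa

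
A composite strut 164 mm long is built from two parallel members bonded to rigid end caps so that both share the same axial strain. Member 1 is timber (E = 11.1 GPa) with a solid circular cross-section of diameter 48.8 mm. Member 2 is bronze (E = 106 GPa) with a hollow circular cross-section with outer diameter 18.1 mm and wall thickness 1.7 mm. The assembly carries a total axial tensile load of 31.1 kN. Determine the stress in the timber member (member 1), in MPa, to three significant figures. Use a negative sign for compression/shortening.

11.5 MPa

A_1 = 1870 mm².
A_2 = 87.59 mm².
Equal strain + equilibrium ⇒ each member carries load in proportion to AE: A₁E₁ = 20760000 N, A₂E₂ = 9284000 N, ΣAE = 30050000 N.
σ₁ = P·E₁/ΣAE = 31100·11100/30050000 = 11.49 MPa.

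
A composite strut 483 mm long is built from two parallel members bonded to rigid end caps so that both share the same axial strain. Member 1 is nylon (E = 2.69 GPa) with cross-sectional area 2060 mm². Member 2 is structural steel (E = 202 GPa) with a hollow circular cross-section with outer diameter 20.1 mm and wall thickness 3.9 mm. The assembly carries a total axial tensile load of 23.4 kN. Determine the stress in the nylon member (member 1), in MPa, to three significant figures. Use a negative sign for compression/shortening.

A_2 = 198.5 mm².
Equal strain + equilibrium ⇒ each member carries load in proportion to AE: A₁E₁ = 5541000 N, A₂E₂ = 40090000 N, ΣAE = 45640000 N.
σ₁ = P·E₁/ΣAE = 23400·2690/45640000 = 1.379 MPa.

1.38 MPa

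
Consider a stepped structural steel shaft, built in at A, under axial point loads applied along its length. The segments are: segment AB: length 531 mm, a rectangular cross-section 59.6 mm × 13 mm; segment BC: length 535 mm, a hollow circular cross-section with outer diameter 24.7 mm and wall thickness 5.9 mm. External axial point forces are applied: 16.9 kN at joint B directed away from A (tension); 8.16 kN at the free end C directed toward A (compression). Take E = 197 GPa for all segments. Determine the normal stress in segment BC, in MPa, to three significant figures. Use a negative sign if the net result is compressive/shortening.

-23.4 MPa

Internal axial forces (sectioning from the free end, tension +): N_BC = -8.16 kN, N_AB = 8.74 kN.
A_BC = 348.5 mm².
σ_BC = N_BC/A_BC = -8160/348.5 = -23.42 MPa.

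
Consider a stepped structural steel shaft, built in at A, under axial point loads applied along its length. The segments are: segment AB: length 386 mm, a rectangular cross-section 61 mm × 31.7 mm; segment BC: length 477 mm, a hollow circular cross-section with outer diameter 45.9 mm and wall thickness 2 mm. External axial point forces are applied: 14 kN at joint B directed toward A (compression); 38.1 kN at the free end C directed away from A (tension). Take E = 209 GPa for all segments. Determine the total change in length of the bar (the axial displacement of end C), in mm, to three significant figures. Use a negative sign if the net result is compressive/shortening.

Internal axial forces (sectioning from the free end, tension +): N_BC = 38.1 kN, N_AB = 24.1 kN.
A_AB = 1934 mm².
A_BC = 275.8 mm².
δ_AB = 24100·386/(1934·209000) = 0.02302 mm
δ_BC = 38100·477/(275.8·209000) = 0.3152 mm
δ = Σδ_i = 0.3383 mm.

0.338 mm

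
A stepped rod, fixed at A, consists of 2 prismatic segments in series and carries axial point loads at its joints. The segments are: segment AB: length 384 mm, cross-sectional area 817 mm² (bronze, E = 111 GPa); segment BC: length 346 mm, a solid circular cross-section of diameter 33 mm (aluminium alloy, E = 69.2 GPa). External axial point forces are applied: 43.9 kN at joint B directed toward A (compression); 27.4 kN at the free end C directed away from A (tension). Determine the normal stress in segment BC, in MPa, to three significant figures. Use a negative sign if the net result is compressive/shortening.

Internal axial forces (sectioning from the free end, tension +): N_BC = 27.4 kN, N_AB = -16.5 kN.
A_BC = 855.3 mm².
σ_BC = N_BC/A_BC = 27400/855.3 = 32.04 MPa.

32.0 MPa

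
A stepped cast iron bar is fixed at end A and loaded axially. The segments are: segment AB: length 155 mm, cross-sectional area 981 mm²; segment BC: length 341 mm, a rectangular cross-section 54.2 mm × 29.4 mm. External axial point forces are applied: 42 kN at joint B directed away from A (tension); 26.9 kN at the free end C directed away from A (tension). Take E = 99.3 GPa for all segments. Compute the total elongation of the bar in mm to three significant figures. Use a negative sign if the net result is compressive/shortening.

Internal axial forces (sectioning from the free end, tension +): N_BC = 26.9 kN, N_AB = 68.9 kN.
A_BC = 1593 mm².
δ_AB = 68900·155/(981·99300) = 0.1096 mm
δ_BC = 26900·341/(1593·99300) = 0.05797 mm
δ = Σδ_i = 0.1676 mm.

0.168 mm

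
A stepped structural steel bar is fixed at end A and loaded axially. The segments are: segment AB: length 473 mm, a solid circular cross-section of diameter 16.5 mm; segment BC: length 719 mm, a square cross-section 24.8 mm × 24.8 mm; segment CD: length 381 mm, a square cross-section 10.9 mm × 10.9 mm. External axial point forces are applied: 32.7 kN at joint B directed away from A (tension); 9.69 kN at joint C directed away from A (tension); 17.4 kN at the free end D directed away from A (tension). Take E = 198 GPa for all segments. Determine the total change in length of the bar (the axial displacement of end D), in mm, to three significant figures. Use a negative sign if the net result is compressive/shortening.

1.11 mm

Internal axial forces (sectioning from the free end, tension +): N_CD = 17.4 kN, N_BC = 27.09 kN, N_AB = 59.79 kN.
A_AB = 213.8 mm².
A_BC = 615 mm².
A_CD = 118.8 mm².
δ_AB = 59790·473/(213.8·198000) = 0.668 mm
δ_BC = 27090·719/(615·198000) = 0.1599 mm
δ_CD = 17400·381/(118.8·198000) = 0.2818 mm
δ = Σδ_i = 1.11 mm.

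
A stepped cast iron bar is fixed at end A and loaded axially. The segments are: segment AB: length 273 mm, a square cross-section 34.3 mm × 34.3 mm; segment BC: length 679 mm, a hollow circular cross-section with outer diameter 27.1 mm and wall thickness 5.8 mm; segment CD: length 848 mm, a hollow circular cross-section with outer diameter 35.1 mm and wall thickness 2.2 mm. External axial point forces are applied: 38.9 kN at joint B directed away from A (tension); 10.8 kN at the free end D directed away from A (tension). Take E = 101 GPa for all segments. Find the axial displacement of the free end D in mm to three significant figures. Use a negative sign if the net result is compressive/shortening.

Internal axial forces (sectioning from the free end, tension +): N_CD = 10.8 kN, N_BC = 10.8 kN, N_AB = 49.7 kN.
A_AB = 1176 mm².
A_BC = 388.1 mm².
A_CD = 227.4 mm².
δ_AB = 49700·273/(1176·101000) = 0.1142 mm
δ_BC = 10800·679/(388.1·101000) = 0.1871 mm
δ_CD = 10800·848/(227.4·101000) = 0.3988 mm
δ = Σδ_i = 0.7 mm.

0.700 mm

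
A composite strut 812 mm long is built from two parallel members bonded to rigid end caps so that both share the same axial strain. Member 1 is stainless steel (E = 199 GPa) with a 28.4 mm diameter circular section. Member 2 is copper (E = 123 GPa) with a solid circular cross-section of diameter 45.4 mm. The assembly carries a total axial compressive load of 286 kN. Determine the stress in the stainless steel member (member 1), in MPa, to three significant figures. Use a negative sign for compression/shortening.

-175 MPa

A_1 = 633.5 mm².
A_2 = 1619 mm².
Equal strain + equilibrium ⇒ each member carries load in proportion to AE: A₁E₁ = 126100000 N, A₂E₂ = 199100000 N, ΣAE = 325200000 N.
σ₁ = P·E₁/ΣAE = -286000·199000/325200000 = -175 MPa.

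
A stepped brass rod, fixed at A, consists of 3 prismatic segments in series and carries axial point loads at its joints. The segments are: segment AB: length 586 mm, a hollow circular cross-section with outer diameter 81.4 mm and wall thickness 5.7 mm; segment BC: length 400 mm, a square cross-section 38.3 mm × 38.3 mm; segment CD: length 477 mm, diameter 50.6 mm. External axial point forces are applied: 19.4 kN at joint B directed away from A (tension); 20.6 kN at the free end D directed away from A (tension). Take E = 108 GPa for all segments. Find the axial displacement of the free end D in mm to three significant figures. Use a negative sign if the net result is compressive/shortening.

Internal axial forces (sectioning from the free end, tension +): N_CD = 20.6 kN, N_BC = 20.6 kN, N_AB = 40 kN.
A_AB = 1356 mm².
A_BC = 1467 mm².
A_CD = 2011 mm².
δ_AB = 40000·586/(1356·108000) = 0.1601 mm
δ_BC = 20600·400/(1467·108000) = 0.05201 mm
δ_CD = 20600·477/(2011·108000) = 0.04525 mm
δ = Σδ_i = 0.2574 mm.

0.257 mm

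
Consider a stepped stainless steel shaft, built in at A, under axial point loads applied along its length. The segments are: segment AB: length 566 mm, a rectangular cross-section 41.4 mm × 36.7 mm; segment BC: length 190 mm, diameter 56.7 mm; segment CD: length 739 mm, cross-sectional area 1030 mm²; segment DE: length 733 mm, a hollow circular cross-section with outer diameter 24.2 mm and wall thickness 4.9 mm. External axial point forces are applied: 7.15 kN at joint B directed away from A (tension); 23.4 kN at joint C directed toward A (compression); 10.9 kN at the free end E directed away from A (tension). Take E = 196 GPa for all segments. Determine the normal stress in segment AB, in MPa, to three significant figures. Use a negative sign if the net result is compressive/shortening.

-3.52 MPa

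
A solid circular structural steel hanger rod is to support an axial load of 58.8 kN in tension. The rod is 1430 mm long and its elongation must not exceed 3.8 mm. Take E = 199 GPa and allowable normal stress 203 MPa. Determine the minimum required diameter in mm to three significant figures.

Required area A ≥ P/σ_allow = 58800/203 = 289.7 mm².
For a solid circular section, d ≥ √(4A/π) = 19.2 mm.
Elongation limit: A ≥ PL/(Eδ_allow) = 58800·1430/(199000·3.8) = 111.2 mm² ⇒ d ≥ 11.9 mm.
The stress limit governs.

19.2 mm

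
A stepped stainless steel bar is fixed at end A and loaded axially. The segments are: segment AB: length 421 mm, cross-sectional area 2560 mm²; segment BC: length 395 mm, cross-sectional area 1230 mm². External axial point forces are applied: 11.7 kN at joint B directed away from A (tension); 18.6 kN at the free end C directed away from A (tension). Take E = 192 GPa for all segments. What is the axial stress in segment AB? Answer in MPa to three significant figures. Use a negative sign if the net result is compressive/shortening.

Internal axial forces (sectioning from the free end, tension +): N_BC = 18.6 kN, N_AB = 30.3 kN.
σ_AB = N_AB/A_AB = 30300/2560 = 11.84 MPa.

11.8 MPa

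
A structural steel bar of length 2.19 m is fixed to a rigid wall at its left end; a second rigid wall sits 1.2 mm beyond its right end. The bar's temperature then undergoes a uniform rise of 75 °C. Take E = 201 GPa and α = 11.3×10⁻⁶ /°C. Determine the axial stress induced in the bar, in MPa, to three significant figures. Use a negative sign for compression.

-60.2 MPa

Free thermal expansion αLΔT = 11.3e-6 · 2190 · 75 = 1.856 mm.
The walls engage after the gap closes; constrained expansion = 1.856 − 1.2 = 0.656 mm.
The walls impose strain ε = −(0.656)/2190 = -2.9955e-04; σ = Eε = 201000 · -2.9955e-04 = -60.21 MPa.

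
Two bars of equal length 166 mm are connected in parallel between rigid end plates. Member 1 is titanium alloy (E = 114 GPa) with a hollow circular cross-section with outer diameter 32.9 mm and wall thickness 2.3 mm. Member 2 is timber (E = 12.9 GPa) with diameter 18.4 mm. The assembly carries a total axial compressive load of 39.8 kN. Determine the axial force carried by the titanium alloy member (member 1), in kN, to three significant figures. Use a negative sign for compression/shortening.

A_1 = 221.1 mm².
A_2 = 265.9 mm².
Equal strain + equilibrium ⇒ each member carries load in proportion to AE: A₁E₁ = 25210000 N, A₂E₂ = 3430000 N, ΣAE = 28640000 N.
F₁ = P·A₁E₁/ΣAE = -39800·25210000/28640000 = -35030 N.

-35.0 kN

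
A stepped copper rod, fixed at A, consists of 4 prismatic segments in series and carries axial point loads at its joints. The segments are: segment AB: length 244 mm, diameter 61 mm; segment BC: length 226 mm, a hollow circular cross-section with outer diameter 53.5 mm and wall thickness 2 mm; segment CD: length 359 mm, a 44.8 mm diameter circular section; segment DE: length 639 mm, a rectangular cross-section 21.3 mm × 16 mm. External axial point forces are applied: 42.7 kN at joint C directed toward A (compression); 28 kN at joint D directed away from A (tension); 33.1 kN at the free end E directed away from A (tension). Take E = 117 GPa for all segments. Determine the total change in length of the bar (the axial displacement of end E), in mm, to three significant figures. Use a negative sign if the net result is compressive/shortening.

Internal axial forces (sectioning from the free end, tension +): N_DE = 33.1 kN, N_CD = 61.1 kN, N_BC = 18.4 kN, N_AB = 18.4 kN.
A_AB = 2922 mm².
A_BC = 323.6 mm².
A_CD = 1576 mm².
A_DE = 340.8 mm².
δ_AB = 18400·244/(2922·117000) = 0.01313 mm
δ_BC = 18400·226/(323.6·117000) = 0.1098 mm
δ_CD = 61100·359/(1576·117000) = 0.1189 mm
δ_DE = 33100·639/(340.8·117000) = 0.5304 mm
δ = Σδ_i = 0.7724 mm.

0.772 mm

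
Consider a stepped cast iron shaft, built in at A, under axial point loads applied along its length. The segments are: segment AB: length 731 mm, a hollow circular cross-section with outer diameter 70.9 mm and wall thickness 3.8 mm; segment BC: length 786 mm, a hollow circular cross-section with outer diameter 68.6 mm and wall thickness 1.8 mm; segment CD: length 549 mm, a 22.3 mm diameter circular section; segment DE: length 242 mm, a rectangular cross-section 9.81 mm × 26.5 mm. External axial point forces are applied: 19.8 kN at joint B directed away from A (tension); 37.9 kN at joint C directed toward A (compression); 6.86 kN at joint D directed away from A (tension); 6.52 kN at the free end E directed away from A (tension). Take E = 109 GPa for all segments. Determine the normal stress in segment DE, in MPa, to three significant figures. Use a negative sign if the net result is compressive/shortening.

25.1 MPa

Internal axial forces (sectioning from the free end, tension +): N_DE = 6.52 kN, N_CD = 13.38 kN, N_BC = -24.52 kN, N_AB = -4.72 kN.
A_DE = 260 mm².
σ_DE = N_DE/A_DE = 6520/260 = 25.08 MPa.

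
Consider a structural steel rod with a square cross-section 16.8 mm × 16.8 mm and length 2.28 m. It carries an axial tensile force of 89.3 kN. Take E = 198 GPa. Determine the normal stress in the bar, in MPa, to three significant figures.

316 MPa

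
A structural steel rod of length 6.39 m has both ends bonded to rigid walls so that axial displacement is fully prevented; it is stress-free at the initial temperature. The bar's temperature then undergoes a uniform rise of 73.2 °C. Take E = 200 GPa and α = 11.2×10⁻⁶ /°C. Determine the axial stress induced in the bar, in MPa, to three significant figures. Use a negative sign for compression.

Free thermal expansion αLΔT = 11.2e-6 · 6390 · 73.2 = 5.239 mm.
The walls impose strain ε = −(5.239)/6390 = -8.1984e-04; σ = Eε = 200000 · -8.1984e-04 = -164 MPa.

-164 MPa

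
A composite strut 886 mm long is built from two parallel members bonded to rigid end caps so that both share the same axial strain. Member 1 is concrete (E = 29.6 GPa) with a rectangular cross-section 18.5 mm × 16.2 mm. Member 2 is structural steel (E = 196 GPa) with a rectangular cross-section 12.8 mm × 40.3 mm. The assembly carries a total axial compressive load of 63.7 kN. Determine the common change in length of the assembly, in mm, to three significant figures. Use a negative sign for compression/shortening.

A_1 = 299.7 mm².
A_2 = 515.8 mm².
Equal strain + equilibrium ⇒ each member carries load in proportion to AE: A₁E₁ = 8871000 N, A₂E₂ = 101100000 N, ΣAE = 110000000 N.
δ = PL/ΣAE = -63700·886/110000000 = -0.5132 mm.

-0.513 mm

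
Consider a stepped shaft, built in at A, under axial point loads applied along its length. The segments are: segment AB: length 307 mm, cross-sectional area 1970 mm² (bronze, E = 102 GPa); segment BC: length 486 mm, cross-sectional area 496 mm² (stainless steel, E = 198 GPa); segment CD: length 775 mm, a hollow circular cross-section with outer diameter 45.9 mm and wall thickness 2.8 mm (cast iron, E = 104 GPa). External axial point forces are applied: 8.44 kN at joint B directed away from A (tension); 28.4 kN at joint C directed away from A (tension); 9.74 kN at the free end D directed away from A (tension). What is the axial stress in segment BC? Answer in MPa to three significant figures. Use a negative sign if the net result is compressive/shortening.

Internal axial forces (sectioning from the free end, tension +): N_CD = 9.74 kN, N_BC = 38.14 kN, N_AB = 46.58 kN.
σ_BC = N_BC/A_BC = 38140/496 = 76.9 MPa.

76.9 MPa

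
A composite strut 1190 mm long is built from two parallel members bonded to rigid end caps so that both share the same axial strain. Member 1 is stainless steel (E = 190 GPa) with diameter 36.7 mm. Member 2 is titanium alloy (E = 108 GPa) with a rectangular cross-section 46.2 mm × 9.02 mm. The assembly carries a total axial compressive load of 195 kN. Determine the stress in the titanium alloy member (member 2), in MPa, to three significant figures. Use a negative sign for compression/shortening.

A_1 = 1058 mm².
A_2 = 416.7 mm².
Equal strain + equilibrium ⇒ each member carries load in proportion to AE: A₁E₁ = 201000000 N, A₂E₂ = 45010000 N, ΣAE = 246000000 N.
σ₂ = P·E₂/ΣAE = -195000·108000/246000000 = -85.61 MPa.

-85.6 MPa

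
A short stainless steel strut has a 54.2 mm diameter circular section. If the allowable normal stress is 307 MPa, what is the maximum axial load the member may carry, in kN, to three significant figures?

708 kN

A = 2307 mm².
P_max = σ_allow · A = 307 · 2307 = 708300 N = 708.3 kN.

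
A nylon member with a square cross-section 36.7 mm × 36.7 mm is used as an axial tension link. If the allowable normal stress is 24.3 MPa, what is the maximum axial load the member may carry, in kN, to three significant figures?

A = 1347 mm².
P_max = σ_allow · A = 24.3 · 1347 = 32730 N = 32.73 kN.

32.7 kN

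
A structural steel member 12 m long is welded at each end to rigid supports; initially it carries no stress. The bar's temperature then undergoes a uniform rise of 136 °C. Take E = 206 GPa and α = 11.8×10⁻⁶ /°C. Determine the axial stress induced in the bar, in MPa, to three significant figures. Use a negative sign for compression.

-331 MPa

Free thermal expansion αLΔT = 11.8e-6 · 12000 · 136 = 19.26 mm.
The walls impose strain ε = −(19.26)/12000 = -1.6048e-03; σ = Eε = 206000 · -1.6048e-03 = -330.6 MPa.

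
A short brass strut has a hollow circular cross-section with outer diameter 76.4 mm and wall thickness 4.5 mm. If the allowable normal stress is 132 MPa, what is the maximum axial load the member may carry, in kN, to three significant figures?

A = 1016 mm².
P_max = σ_allow · A = 132 · 1016 = 134200 N = 134.2 kN.

134 kN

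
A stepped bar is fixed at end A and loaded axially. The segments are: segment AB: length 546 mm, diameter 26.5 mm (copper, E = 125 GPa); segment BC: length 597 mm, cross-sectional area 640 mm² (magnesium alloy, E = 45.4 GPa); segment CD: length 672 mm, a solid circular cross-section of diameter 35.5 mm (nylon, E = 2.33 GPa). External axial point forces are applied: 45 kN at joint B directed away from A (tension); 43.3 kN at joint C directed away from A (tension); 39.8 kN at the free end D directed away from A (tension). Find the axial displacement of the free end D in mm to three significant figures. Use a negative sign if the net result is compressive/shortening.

14.3 mm

Internal axial forces (sectioning from the free end, tension +): N_CD = 39.8 kN, N_BC = 83.1 kN, N_AB = 128.1 kN.
A_AB = 551.5 mm².
A_CD = 989.8 mm².
δ_AB = 128100·546/(551.5·125000) = 1.014 mm
δ_BC = 83100·597/(640·45400) = 1.707 mm
δ_CD = 39800·672/(989.8·2330) = 11.6 mm
δ = Σδ_i = 14.32 mm.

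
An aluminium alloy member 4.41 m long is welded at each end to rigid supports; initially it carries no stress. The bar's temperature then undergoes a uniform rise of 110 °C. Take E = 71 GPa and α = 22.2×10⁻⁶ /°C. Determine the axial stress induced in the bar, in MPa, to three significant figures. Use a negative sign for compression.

-173 MPa

Free thermal expansion αLΔT = 22.2e-6 · 4410 · 110 = 10.77 mm.
The walls impose strain ε = −(10.77)/4410 = -2.4420e-03; σ = Eε = 71000 · -2.4420e-03 = -173.4 MPa.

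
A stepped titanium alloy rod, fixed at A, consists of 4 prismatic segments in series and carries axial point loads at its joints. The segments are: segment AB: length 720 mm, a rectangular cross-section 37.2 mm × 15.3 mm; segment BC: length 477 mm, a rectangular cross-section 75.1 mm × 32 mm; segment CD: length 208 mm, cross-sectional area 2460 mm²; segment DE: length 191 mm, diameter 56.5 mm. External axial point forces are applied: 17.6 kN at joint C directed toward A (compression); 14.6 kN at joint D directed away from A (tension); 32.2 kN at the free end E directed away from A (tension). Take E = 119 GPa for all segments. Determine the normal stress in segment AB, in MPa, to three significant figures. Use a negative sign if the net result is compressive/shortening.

Internal axial forces (sectioning from the free end, tension +): N_DE = 32.2 kN, N_CD = 46.8 kN, N_BC = 29.2 kN, N_AB = 29.2 kN.
A_AB = 569.2 mm².
σ_AB = N_AB/A_AB = 29200/569.2 = 51.3 MPa.

51.3 MPa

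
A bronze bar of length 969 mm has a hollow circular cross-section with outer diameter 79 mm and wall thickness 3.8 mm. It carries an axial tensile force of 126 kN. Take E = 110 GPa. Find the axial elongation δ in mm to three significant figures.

1.24 mm

A = 897.7 mm².
δ_mech = NL/(AE) = 126000·969/(897.7·110000) = 1.236 mm.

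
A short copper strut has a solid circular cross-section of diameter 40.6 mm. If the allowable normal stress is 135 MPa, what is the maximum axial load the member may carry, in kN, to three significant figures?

175 kN

A = 1295 mm².
P_max = σ_allow · A = 135 · 1295 = 174800 N = 174.8 kN.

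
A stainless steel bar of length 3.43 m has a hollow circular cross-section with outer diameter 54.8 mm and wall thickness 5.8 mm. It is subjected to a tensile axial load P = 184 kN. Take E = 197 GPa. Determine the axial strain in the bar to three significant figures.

A = 892.8 mm².
σ = N/A = 206.1 MPa; ε = σ/E = 206.1/197000 = 1.046e-03.

0.00105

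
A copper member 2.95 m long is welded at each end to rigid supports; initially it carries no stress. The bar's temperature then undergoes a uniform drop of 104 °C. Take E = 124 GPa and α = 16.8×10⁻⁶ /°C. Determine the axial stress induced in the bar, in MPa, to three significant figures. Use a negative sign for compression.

Free thermal expansion αLΔT = 16.8e-6 · 2950 · -104 = -5.154 mm.
The walls impose strain ε = −(-5.154)/2950 = 1.7472e-03; σ = Eε = 124000 · 1.7472e-03 = 216.7 MPa.

217 MPa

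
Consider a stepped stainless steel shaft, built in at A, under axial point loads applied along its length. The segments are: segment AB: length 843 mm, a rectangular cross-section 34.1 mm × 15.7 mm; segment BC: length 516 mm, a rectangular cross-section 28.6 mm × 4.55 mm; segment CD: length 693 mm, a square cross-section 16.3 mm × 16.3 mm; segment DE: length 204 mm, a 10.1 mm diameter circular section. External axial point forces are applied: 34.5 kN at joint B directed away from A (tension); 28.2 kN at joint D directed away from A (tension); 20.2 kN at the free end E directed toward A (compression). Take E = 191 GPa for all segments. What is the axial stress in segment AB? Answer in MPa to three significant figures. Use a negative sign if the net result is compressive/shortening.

Internal axial forces (sectioning from the free end, tension +): N_DE = -20.2 kN, N_CD = 8 kN, N_BC = 8 kN, N_AB = 42.5 kN.
A_AB = 535.4 mm².
σ_AB = N_AB/A_AB = 42500/535.4 = 79.38 MPa.

79.4 MPa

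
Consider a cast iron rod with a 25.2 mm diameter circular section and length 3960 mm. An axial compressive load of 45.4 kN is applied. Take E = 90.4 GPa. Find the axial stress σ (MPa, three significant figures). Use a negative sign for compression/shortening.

-91.0 MPa

A = 498.8 mm².
σ = N/A = -45400/498.8 = -91.03 MPa.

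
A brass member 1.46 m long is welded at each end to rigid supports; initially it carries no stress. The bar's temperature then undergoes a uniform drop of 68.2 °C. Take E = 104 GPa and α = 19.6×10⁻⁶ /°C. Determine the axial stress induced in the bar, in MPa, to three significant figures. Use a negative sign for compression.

139 MPa

Free thermal expansion αLΔT = 19.6e-6 · 1460 · -68.2 = -1.952 mm.
The walls impose strain ε = −(-1.952)/1460 = 1.3367e-03; σ = Eε = 104000 · 1.3367e-03 = 139 MPa.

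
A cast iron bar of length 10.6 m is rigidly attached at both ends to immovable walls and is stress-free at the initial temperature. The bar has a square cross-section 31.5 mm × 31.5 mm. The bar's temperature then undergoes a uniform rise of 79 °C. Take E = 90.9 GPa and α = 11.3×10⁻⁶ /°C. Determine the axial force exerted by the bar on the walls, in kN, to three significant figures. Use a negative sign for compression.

Free thermal expansion αLΔT = 11.3e-6 · 10600 · 79 = 9.463 mm.
The walls impose strain ε = −(9.463)/10600 = -8.9270e-04; σ = Eε = 90900 · -8.9270e-04 = -81.15 MPa.
Wall reaction R = σ·A = -81.15·992.2 = -80520 N = -80.52 kN.

-80.5 kN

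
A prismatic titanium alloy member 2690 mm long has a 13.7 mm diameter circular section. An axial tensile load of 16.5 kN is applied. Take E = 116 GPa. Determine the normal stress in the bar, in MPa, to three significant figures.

112 MPa

A = 147.4 mm².
σ = N/A = 16500/147.4 = 111.9 MPa.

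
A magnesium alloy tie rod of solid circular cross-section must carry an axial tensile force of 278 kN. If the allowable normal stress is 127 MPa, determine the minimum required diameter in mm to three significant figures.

52.8 mm

Required area A ≥ P/σ_allow = 278000/127 = 2189 mm².
For a solid circular section, d ≥ √(4A/π) = 52.79 mm.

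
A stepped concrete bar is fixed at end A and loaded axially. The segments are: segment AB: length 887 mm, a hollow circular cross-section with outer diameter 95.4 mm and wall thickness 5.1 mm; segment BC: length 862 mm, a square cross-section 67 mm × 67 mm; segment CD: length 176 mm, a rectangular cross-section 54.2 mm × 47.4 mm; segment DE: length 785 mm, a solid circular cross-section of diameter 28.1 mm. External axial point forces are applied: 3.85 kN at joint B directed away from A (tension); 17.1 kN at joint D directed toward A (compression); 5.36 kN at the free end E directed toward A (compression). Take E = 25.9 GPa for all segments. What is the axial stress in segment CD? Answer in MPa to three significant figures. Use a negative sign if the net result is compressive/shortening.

Internal axial forces (sectioning from the free end, tension +): N_DE = -5.36 kN, N_CD = -22.46 kN, N_BC = -22.46 kN, N_AB = -18.61 kN.
A_CD = 2569 mm².
σ_CD = N_CD/A_CD = -22460/2569 = -8.742 MPa.

-8.74 MPa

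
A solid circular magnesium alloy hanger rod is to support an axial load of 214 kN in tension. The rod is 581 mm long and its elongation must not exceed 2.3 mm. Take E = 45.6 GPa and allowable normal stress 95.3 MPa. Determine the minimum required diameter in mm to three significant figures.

53.5 mm

Required area A ≥ P/σ_allow = 214000/95.3 = 2246 mm².
For a solid circular section, d ≥ √(4A/π) = 53.47 mm.
Elongation limit: A ≥ PL/(Eδ_allow) = 214000·581/(45600·2.3) = 1185 mm² ⇒ d ≥ 38.85 mm.
The stress limit governs.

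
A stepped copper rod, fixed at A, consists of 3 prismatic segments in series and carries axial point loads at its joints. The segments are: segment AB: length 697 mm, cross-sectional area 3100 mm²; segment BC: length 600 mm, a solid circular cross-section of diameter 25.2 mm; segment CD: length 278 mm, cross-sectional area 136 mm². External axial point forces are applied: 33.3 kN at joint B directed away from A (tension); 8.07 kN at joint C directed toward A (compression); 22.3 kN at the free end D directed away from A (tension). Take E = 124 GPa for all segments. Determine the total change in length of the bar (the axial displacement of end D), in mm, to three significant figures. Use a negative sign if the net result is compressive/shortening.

Internal axial forces (sectioning from the free end, tension +): N_CD = 22.3 kN, N_BC = 14.23 kN, N_AB = 47.53 kN.
A_BC = 498.8 mm².
δ_AB = 47530·697/(3100·124000) = 0.08618 mm
δ_BC = 14230·600/(498.8·124000) = 0.1381 mm
δ_CD = 22300·278/(136·124000) = 0.3676 mm
δ = Σδ_i = 0.5918 mm.

0.592 mm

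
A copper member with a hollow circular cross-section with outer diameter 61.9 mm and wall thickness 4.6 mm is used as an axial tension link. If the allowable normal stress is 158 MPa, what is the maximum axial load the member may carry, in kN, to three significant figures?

A = 828.1 mm².
P_max = σ_allow · A = 158 · 828.1 = 130800 N = 130.8 kN.

131 kN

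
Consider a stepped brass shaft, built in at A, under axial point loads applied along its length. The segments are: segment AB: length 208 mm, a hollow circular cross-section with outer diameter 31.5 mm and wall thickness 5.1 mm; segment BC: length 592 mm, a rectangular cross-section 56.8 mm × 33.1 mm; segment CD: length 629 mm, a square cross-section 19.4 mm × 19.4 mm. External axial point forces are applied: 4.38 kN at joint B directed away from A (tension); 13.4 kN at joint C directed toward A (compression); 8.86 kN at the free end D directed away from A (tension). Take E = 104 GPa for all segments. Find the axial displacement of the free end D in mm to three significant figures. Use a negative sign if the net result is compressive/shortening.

0.128 mm

Internal axial forces (sectioning from the free end, tension +): N_CD = 8.86 kN, N_BC = -4.54 kN, N_AB = -0.16 kN.
A_AB = 423 mm².
A_BC = 1880 mm².
A_CD = 376.4 mm².
δ_AB = -160·208/(423·104000) = -0.0007565 mm
δ_BC = -4540·592/(1880·104000) = -0.01375 mm
δ_CD = 8860·629/(376.4·104000) = 0.1424 mm
δ = Σδ_i = 0.1279 mm.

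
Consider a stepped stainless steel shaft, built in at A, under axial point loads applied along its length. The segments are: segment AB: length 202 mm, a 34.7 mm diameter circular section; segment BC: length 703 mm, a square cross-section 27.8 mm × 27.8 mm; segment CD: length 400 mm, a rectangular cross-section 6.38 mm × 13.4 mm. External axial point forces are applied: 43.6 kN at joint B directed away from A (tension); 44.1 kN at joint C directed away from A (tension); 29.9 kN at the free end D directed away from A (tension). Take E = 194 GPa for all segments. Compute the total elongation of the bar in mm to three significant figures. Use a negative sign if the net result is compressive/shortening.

1.20 mm

Internal axial forces (sectioning from the free end, tension +): N_CD = 29.9 kN, N_BC = 74 kN, N_AB = 117.6 kN.
A_AB = 945.7 mm².
A_BC = 772.8 mm².
A_CD = 85.49 mm².
δ_AB = 117600·202/(945.7·194000) = 0.1295 mm
δ_BC = 74000·703/(772.8·194000) = 0.347 mm
δ_CD = 29900·400/(85.49·194000) = 0.7211 mm
δ = Σδ_i = 1.198 mm.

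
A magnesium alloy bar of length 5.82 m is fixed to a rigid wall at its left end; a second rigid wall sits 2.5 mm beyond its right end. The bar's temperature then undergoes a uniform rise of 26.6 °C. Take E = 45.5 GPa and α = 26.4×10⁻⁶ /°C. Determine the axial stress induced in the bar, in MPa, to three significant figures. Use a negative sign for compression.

Free thermal expansion αLΔT = 26.4e-6 · 5820 · 26.6 = 4.087 mm.
The walls engage after the gap closes; constrained expansion = 4.087 − 2.5 = 1.587 mm.
The walls impose strain ε = −(1.587)/5820 = -2.7269e-04; σ = Eε = 45500 · -2.7269e-04 = -12.41 MPa.

-12.4 MPa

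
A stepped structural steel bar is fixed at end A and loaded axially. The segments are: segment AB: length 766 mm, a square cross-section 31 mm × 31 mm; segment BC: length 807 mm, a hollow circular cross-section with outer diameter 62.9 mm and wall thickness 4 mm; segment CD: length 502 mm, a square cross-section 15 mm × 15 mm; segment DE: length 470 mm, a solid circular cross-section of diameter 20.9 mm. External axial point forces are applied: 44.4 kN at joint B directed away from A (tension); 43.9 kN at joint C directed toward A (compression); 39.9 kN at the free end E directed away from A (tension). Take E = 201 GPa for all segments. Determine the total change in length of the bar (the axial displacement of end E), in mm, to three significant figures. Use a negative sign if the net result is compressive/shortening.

0.853 mm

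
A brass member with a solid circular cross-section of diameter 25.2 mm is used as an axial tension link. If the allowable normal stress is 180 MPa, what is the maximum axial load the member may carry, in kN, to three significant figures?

A = 498.8 mm².
P_max = σ_allow · A = 180 · 498.8 = 89780 N = 89.78 kN.

89.8 kN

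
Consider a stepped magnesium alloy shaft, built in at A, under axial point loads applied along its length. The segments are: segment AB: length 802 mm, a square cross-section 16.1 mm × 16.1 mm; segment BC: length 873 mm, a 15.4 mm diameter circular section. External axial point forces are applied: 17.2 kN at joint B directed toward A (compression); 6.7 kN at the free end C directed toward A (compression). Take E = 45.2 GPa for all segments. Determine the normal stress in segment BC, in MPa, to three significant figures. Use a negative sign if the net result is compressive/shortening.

-36.0 MPa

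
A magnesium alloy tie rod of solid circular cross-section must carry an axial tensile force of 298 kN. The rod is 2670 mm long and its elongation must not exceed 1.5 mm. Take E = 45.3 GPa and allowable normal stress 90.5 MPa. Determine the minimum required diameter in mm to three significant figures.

122 mm

Required area A ≥ P/σ_allow = 298000/90.5 = 3293 mm².
For a solid circular section, d ≥ √(4A/π) = 64.75 mm.
Elongation limit: A ≥ PL/(Eδ_allow) = 298000·2670/(45300·1.5) = 11710 mm² ⇒ d ≥ 122.1 mm.
The elongation limit governs.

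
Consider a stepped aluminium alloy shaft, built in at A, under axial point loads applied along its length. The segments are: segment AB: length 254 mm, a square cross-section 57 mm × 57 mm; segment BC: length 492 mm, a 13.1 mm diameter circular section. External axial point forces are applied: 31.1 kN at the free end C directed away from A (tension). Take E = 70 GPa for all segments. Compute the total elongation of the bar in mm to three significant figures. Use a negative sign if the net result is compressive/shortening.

Internal axial forces (sectioning from the free end, tension +): N_BC = 31.1 kN, N_AB = 31.1 kN.
A_AB = 3249 mm².
A_BC = 134.8 mm².
δ_AB = 31100·254/(3249·70000) = 0.03473 mm
δ_BC = 31100·492/(134.8·70000) = 1.622 mm
δ = Σδ_i = 1.657 mm.

1.66 mm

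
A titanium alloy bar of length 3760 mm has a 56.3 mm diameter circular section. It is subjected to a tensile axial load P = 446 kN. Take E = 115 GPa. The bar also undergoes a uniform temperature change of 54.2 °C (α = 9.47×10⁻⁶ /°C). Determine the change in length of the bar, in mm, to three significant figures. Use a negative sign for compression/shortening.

A = 2489 mm².
δ_mech = NL/(AE) = 446000·3760/(2489·115000) = 5.858 mm.
δ_thermal = αLΔT = 9.47e-6·3760·54.2 = 1.93 mm.
δ = δ_mech + δ_thermal = 7.787 mm.

7.79 mm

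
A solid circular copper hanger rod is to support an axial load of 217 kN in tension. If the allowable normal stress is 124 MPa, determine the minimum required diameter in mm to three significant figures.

Required area A ≥ P/σ_allow = 217000/124 = 1750 mm².
For a solid circular section, d ≥ √(4A/π) = 47.2 mm.

47.2 mm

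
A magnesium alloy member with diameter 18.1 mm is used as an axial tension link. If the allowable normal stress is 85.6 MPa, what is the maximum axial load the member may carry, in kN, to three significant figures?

A = 257.3 mm².
P_max = σ_allow · A = 85.6 · 257.3 = 22030 N = 22.03 kN.

22.0 kN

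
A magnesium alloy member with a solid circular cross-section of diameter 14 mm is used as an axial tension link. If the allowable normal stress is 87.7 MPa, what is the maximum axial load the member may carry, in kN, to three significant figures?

A = 153.9 mm².
P_max = σ_allow · A = 87.7 · 153.9 = 13500 N = 13.5 kN.

13.5 kN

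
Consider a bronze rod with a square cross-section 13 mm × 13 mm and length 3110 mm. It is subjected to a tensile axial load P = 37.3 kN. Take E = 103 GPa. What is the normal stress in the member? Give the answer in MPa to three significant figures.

A = 169 mm².
σ = N/A = 37300/169 = 220.7 MPa.

221 MPa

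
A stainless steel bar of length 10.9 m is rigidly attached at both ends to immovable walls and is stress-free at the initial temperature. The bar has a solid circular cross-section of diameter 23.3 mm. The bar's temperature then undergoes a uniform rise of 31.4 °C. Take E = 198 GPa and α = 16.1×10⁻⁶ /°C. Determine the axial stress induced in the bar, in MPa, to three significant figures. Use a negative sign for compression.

-100 MPa

Free thermal expansion αLΔT = 16.1e-6 · 10900 · 31.4 = 5.51 mm.
The walls impose strain ε = −(5.51)/10900 = -5.0554e-04; σ = Eε = 198000 · -5.0554e-04 = -100.1 MPa.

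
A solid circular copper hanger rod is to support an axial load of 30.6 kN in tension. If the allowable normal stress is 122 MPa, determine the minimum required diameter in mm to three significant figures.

17.9 mm

Required area A ≥ P/σ_allow = 30600/122 = 250.8 mm².
For a solid circular section, d ≥ √(4A/π) = 17.87 mm.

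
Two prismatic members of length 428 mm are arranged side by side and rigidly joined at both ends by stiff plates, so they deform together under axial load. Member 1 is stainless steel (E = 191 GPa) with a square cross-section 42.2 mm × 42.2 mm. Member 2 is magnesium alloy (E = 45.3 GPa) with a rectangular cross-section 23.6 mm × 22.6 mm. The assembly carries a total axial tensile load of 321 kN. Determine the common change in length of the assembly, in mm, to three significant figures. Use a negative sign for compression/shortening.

A_1 = 1781 mm².
A_2 = 533.4 mm².
Equal strain + equilibrium ⇒ each member carries load in proportion to AE: A₁E₁ = 340100000 N, A₂E₂ = 24160000 N, ΣAE = 364300000 N.
δ = PL/ΣAE = 321000·428/364300000 = 0.3771 mm.

0.377 mm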